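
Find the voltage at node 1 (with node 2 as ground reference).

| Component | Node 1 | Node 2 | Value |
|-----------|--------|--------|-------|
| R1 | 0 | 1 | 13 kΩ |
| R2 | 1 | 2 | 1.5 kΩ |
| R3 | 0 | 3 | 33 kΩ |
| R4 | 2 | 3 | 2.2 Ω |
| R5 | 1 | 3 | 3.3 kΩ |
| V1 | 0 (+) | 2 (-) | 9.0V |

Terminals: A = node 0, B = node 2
Nodal analysis, taking node 2 as the 0 V reference.
Source V1 fixes V_0 = 9 V.
KCL at each unknown node (sum of currents leaving = 0; resistances in Ω):
  Node 1: (V_1 - 9)/13000 + (V_1 - 0)/1500 + (V_1 - V_3)/3300 = 0
  Node 3: (V_3 - 9)/33000 + (V_3 - 0)/2.2 + (V_3 - V_1)/3300 = 0
Collecting terms (coefficients in siemens):
  0.001047·V_1 - 0.000303·V_3 = 0.0006923
  0.4549·V_3 - 0.000303·V_1 = 0.0002727
Determinant D = (0.001047)(0.4549) - (-0.000303)(-0.000303) = 0.000476
V_1 = [(0.0006923)(0.4549) - (-0.000303)(0.0002727)]/D = 0.6618 V
V_3 = [(0.001047)(0.0002727) - (0.0006923)(-0.000303)]/D = 0.00104 V
The requested potential is V_1 = 0.6618 V.

Final answer: V_1 = 0.6618 V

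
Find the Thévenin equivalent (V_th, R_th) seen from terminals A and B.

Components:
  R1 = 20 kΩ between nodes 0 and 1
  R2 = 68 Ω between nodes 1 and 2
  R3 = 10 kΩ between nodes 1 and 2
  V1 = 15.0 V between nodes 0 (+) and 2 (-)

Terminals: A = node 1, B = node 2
Step 1 — V_th is the open-circuit voltage V_A - V_B (nothing connected across the terminals).
Nodal analysis, taking node 2 as the 0 V reference.
Source V1 fixes V_0 = 15 V.
KCL at each unknown node (sum of currents leaving = 0; resistances in Ω):
  Node 1: (V_1 - 15)/20000 + (V_1 - 0)/68 + (V_1 - 0)/10000 = 0
Collecting terms: 0.01486 × V_1 = 0.00075  =>  V_1 = 0.05049 V
V_th = V_1 - V_2 = 0.05049 - 0 = 0.05049 V
Step 2 — R_th: zero the source — replace V1 by a short circuit (node 2 merges into node 0) — and find the resistance seen between A (node 1) and B (node 0).
Reduce the network between node 1 (A) and node 0 (B) by series/parallel combination:
  Rp1 = R1 ‖ R2 ‖ R3 (parallel, all between nodes 0 and 1) = 1/(1/20000 + 1/68 + 1/10000) = 67.31 Ω
R_th = 67.31 Ω

Final answer: V_th = 0.05049 V, R_th = 67.31 Ω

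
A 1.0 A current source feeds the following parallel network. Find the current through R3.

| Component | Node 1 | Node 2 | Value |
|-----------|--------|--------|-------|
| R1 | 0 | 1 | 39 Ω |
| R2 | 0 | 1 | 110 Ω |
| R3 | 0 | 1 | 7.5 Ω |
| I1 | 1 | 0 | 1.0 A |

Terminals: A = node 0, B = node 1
All resistors sit directly between nodes 0 and 1, so they are in parallel and share one voltage V; the full source current 1 A splits among them.
1/R_par = 1/39 + 1/110 + 1/7.5 = 0.1681 S  =>  R_par = 5.95 Ω
V = I × R_par = 1 × 5.95 = 5.95 V
I_R3 = V/R3 = 5.95/7.5 = 0.7933 A

Final answer: 0.7933 A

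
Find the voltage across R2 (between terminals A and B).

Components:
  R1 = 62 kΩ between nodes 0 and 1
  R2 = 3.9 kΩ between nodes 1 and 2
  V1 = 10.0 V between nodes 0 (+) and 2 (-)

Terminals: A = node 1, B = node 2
R1 and R2 are in series across V1 (node 0 → node 1 → node 2), and the output A–B is taken across R2, so this is a voltage divider.
Series current: I = V1/(R1 + R2) = 10/(62000 + 3900) = 10/65900 = 0.0001517 A
V_R2 = I × R2 = V1 × R2/(R1 + R2) = 10 × 3900/65900 = 0.5918 V

Final answer: 0.5918 V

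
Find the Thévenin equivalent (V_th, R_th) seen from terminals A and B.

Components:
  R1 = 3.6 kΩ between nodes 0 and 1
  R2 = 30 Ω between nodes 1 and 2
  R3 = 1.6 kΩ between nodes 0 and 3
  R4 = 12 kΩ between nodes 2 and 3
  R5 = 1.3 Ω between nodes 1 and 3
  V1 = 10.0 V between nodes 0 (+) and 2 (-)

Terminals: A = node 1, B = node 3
Step 1 — V_th is the open-circuit voltage V_A - V_B (nothing connected across the terminals).
Nodal analysis, taking node 2 as the 0 V reference.
Source V1 fixes V_0 = 10 V.
KCL at each unknown node (sum of currents leaving = 0; resistances in Ω):
  Node 1: (V_1 - 10)/3600 + (V_1 - 0)/30 + (V_1 - V_3)/1.3 = 0
  Node 3: (V_3 - 10)/1600 + (V_3 - 0)/12000 + (V_3 - V_1)/1.3 = 0
Collecting terms (coefficients in siemens):
  0.8028·V_1 - 0.7692·V_3 = 0.002778
  0.7699·V_3 - 0.7692·V_1 = 0.00625
Determinant D = (0.8028)(0.7699) - (-0.7692)(-0.7692) = 0.02642
V_1 = [(0.002778)(0.7699) - (-0.7692)(0.00625)]/D = 0.2629 V
V_3 = [(0.8028)(0.00625) - (0.002778)(-0.7692)]/D = 0.2708 V
V_th = V_1 - V_3 = 0.2629 - 0.2708 = -0.007876 V
Step 2 — R_th: zero the source — replace V1 by a short circuit (node 2 merges into node 0) — and find the resistance seen between A (node 1) and B (node 3).
Reduce the network between node 1 (A) and node 3 (B) by series/parallel combination:
  Rp1 = R1 ‖ R2 (parallel, both between nodes 0 and 1) = 1/(1/3600 + 1/30) = 29.75 Ω
  Rp2 = R3 ‖ R4 (parallel, both between nodes 0 and 3) = 1/(1/1600 + 1/12000) = 1412 Ω
  Rs1 = Rp1 + Rp2 (series, joined only at node 0) = 29.75 + 1412 = 1442 Ω
  Rp3 = R5 ‖ Rs1 (parallel, both between nodes 1 and 3) = 1/(1/1.3 + 1/1442) = 1.299 Ω
R_th = 1.299 Ω

Final answer: V_th = -0.007876 V, R_th = 1.299 Ω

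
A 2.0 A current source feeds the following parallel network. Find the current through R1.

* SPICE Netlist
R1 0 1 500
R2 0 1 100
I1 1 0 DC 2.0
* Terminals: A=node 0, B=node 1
All resistors sit directly between nodes 0 and 1, so they are in parallel and share one voltage V; the full source current 2 A splits among them.
1/R_par = 1/500 + 1/100 = 0.012 S  =>  R_par = 83.33 Ω
V = I × R_par = 2 × 83.33 = 166.7 V
I_R1 = V/R1 = 166.7/500 = 0.3333 A

Final answer: 0.3333 A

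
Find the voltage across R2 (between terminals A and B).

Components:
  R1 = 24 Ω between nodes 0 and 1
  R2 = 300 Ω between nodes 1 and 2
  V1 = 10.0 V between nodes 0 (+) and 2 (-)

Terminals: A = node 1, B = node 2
R1 and R2 are in series across V1 (node 0 → node 1 → node 2), and the output A–B is taken across R2, so this is a voltage divider.
Series current: I = V1/(R1 + R2) = 10/(24 + 300) = 10/324 = 0.03086 A
V_R2 = I × R2 = V1 × R2/(R1 + R2) = 10 × 300/324 = 9.259 V

Final answer: 9.259 V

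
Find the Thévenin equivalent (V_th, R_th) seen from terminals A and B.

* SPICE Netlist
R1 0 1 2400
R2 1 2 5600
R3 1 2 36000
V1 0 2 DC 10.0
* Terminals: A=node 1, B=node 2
Step 1 — V_th is the open-circuit voltage V_A - V_B (nothing connected across the terminals).
Nodal analysis, taking node 2 as the 0 V reference.
Source V1 fixes V_0 = 10 V.
KCL at each unknown node (sum of currents leaving = 0; resistances in Ω):
  Node 1: (V_1 - 10)/2400 + (V_1 - 0)/5600 + (V_1 - 0)/36000 = 0
Collecting terms: 0.000623 × V_1 = 0.004167  =>  V_1 = 6.688 V
V_th = V_1 - V_2 = 6.688 - 0 = 6.688 V
Step 2 — R_th: zero the source — replace V1 by a short circuit (node 2 merges into node 0) — and find the resistance seen between A (node 1) and B (node 0).
Reduce the network between node 1 (A) and node 0 (B) by series/parallel combination:
  Rp1 = R1 ‖ R2 ‖ R3 (parallel, all between nodes 0 and 1) = 1/(1/2400 + 1/5600 + 1/36000) = 1605 Ω
R_th = 1.605 kΩ

Final answer: V_th = 6.688 V, R_th = 1.605 kΩ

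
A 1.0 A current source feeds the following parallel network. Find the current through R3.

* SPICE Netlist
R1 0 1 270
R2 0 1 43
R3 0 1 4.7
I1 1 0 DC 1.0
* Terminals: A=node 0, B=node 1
All resistors sit directly between nodes 0 and 1, so they are in parallel and share one voltage V; the full source current 1 A splits among them.
1/R_par = 1/270 + 1/43 + 1/4.7 = 0.2397 S  =>  R_par = 4.171 Ω
V = I × R_par = 1 × 4.171 = 4.171 V
I_R3 = V/R3 = 4.171/4.7 = 0.8875 A

Final answer: 0.8875 A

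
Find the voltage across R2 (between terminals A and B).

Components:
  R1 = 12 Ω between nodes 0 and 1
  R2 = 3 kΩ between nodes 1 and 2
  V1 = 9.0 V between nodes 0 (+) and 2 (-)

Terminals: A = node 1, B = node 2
R1 and R2 are in series across V1 (node 0 → node 1 → node 2), and the output A–B is taken across R2, so this is a voltage divider.
Series current: I = V1/(R1 + R2) = 9/(12 + 3000) = 9/3012 = 0.002988 A
V_R2 = I × R2 = V1 × R2/(R1 + R2) = 9 × 3000/3012 = 8.964 V

Final answer: 8.964 V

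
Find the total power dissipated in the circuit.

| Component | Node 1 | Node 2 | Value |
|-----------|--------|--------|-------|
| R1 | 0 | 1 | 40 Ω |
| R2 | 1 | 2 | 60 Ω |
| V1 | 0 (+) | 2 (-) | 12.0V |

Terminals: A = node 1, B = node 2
Nodal analysis, taking node 2 as the 0 V reference.
Source V1 fixes V_0 = 12 V.
KCL at each unknown node (sum of currents leaving = 0; resistances in Ω):
  Node 1: (V_1 - 12)/40 + (V_1 - 0)/60 = 0
Collecting terms: 0.04167 × V_1 = 0.3  =>  V_1 = 7.2 V
Power in each resistor, P = (ΔV)²/R:
  P_R1 = (12 - 7.2)²/40 = 0.576 W
  P_R2 = (7.2 - 0)²/60 = 0.864 W
P_total = P_R1 + P_R2 = 1.44 W

Final answer: 1.44 W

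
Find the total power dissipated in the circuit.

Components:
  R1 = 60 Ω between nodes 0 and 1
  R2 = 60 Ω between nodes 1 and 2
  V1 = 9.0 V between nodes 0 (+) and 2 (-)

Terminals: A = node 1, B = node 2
Nodal analysis, taking node 2 as the 0 V reference.
Source V1 fixes V_0 = 9 V.
KCL at each unknown node (sum of currents leaving = 0; resistances in Ω):
  Node 1: (V_1 - 9)/60 + (V_1 - 0)/60 = 0
Collecting terms: 0.03333 × V_1 = 0.15  =>  V_1 = 4.5 V
Power in each resistor, P = (ΔV)²/R:
  P_R1 = (9 - 4.5)²/60 = 0.3375 W
  P_R2 = (4.5 - 0)²/60 = 0.3375 W
P_total = P_R1 + P_R2 = 0.675 W

Final answer: 0.675 W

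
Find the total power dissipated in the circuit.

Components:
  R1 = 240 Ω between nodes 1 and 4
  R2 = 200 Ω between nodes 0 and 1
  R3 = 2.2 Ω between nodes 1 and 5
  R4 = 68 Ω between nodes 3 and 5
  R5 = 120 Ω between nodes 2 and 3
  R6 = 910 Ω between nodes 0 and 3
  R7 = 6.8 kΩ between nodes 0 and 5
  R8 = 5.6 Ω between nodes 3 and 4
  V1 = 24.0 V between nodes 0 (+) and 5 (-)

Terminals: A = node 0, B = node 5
Nodal analysis, taking node 5 as the 0 V reference.
Source V1 fixes V_0 = 24 V.
KCL at each unknown node (sum of currents leaving = 0; resistances in Ω):
  Node 1: (V_1 - V_4)/240 + (V_1 - 24)/200 + (V_1 - 0)/2.2 = 0
  Node 2: (V_2 - V_3)/120 = 0
  Node 3: (V_3 - 0)/68 + (V_3 - V_2)/120 + (V_3 - 24)/910 + (V_3 - V_4)/5.6 = 0
  Node 4: (V_4 - V_1)/240 + (V_4 - V_3)/5.6 = 0
Collecting terms (coefficients in siemens):
  0.4637·V_1 - 0.004167·V_4 = 0.12
  0.008333·V_2 - 0.008333·V_3 = 0
  0.2027·V_3 - 0.008333·V_2 - 0.1786·V_4 = 0.02637
  0.1827·V_4 - 0.004167·V_1 - 0.1786·V_3 = 0
Solving these 4 simultaneous equations (Gaussian elimination) gives:
  V_1 = 0.271 V, V_2 = 1.382 V, V_3 = 1.382 V, V_4 = 1.357 V
Power in each resistor, P = (ΔV)²/R:
  P_R1 = (0.271 - 1.357)²/240 = 0.004915 W
  P_R2 = (24 - 0.271)²/200 = 2.815 W
  P_R3 = (0.271 - 0)²/2.2 = 0.03338 W
  P_R4 = (1.382 - 0)²/68 = 0.0281 W
  P_R5 = (1.382 - 1.382)²/120 = 0 W
  P_R6 = (24 - 1.382)²/910 = 0.5621 W
  P_R7 = (24 - 0)²/6800 = 0.08471 W
  P_R8 = (1.382 - 1.357)²/5.6 = 0.0001147 W
P_total = P_R1 + P_R2 + P_R3 + P_R4 + P_R5 + P_R6 + P_R7 + P_R8 = 3.529 W

Final answer: 3.529 W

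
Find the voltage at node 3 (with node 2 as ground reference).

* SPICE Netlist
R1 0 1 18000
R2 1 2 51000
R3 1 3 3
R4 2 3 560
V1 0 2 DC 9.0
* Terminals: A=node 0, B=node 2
Nodal analysis, taking node 2 as the 0 V reference.
Source V1 fixes V_0 = 9 V.
KCL at each unknown node (sum of currents leaving = 0; resistances in Ω):
  Node 1: (V_1 - 9)/18000 + (V_1 - 0)/51000 + (V_1 - V_3)/3 = 0
  Node 3: (V_3 - V_1)/3 + (V_3 - 0)/560 = 0
Collecting terms (coefficients in siemens):
  0.3334·V_1 - 0.3333·V_3 = 0.0005
  0.3351·V_3 - 0.3333·V_1 = 0
Determinant D = (0.3334)(0.3351) - (-0.3333)(-0.3333) = 0.0006204
V_1 = [(0.0005)(0.3351) - (-0.3333)(0)]/D = 0.2701 V
V_3 = [(0.3334)(0) - (0.0005)(-0.3333)]/D = 0.2686 V
The requested potential is V_3 = 0.2686 V.

Final answer: V_3 = 0.2686 V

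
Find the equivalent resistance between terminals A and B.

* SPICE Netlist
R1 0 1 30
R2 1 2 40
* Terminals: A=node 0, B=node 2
Reduce the network between node 0 (A) and node 2 (B) by series/parallel combination:
  Rs1 = R1 + R2 (series, joined only at node 1) = 30 + 40 = 70 Ω
R_eq = 70 Ω

Final answer: 70 Ω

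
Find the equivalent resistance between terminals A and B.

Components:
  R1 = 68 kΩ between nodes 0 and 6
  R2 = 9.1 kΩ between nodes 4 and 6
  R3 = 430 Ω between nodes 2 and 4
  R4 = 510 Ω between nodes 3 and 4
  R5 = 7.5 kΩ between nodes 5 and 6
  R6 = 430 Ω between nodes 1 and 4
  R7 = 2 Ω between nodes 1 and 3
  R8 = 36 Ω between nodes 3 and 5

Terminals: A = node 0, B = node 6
Reduce the network between node 0 (A) and node 6 (B) by series/parallel combination:
  Rs1 = R6 + R7 (series, joined only at node 1) = 430 + 2 = 432 Ω
  Rp1 = R4 ‖ Rs1 (parallel, both between nodes 3 and 4) = 1/(1/510 + 1/432) = 233.9 Ω
  R3 touches the rest of the network only at node 4 (its other end, node 2, goes nowhere), so no current can flow through it — remove it.
  Rs2 = R8 + Rp1 (series, joined only at node 3) = 36 + 233.9 = 269.9 Ω
  Rs3 = R2 + Rs2 (series, joined only at node 4) = 9100 + 269.9 = 9370 Ω
  Rp2 = R5 ‖ Rs3 (parallel, both between nodes 5 and 6) = 1/(1/7500 + 1/9370) = 4166 Ω
  Rp2 touches the rest of the network only at node 6 (its other end, node 5, goes nowhere), so no current can flow through it — remove it.
R_eq = 68 kΩ

Final answer: 68 kΩ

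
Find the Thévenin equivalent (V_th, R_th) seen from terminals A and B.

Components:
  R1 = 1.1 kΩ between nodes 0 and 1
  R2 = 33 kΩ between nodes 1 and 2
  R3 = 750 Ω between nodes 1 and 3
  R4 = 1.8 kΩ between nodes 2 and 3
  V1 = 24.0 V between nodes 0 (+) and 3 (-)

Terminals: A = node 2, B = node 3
Step 1 — V_th is the open-circuit voltage V_A - V_B (nothing connected across the terminals).
Nodal analysis, taking node 3 as the 0 V reference.
Source V1 fixes V_0 = 24 V.
KCL at each unknown node (sum of currents leaving = 0; resistances in Ω):
  Node 1: (V_1 - 24)/1100 + (V_1 - V_2)/33000 + (V_1 - 0)/750 = 0
  Node 2: (V_2 - V_1)/33000 + (V_2 - 0)/1800 = 0
Collecting terms (coefficients in siemens):
  0.002273·V_1 - 0.0000303·V_2 = 0.02182
  0.0005859·V_2 - 0.0000303·V_1 = 0
Determinant D = (0.002273)(0.0005859) - (-0.0000303)(-0.0000303) = 0.000001331
V_1 = [(0.02182)(0.0005859) - (-0.0000303)(0)]/D = 9.607 V
V_2 = [(0.002273)(0) - (0.02182)(-0.0000303)]/D = 0.4969 V
V_th = V_2 - V_3 = 0.4969 - 0 = 0.4969 V
Step 2 — R_th: zero the source — replace V1 by a short circuit (node 3 merges into node 0) — and find the resistance seen between A (node 2) and B (node 0).
Reduce the network between node 2 (A) and node 0 (B) by series/parallel combination:
  Rp1 = R1 ‖ R3 (parallel, both between nodes 0 and 1) = 1/(1/1100 + 1/750) = 445.9 Ω
  Rs1 = R2 + Rp1 (series, joined only at node 1) = 33000 + 445.9 = 33450 Ω
  Rp2 = R4 ‖ Rs1 (parallel, both between nodes 0 and 2) = 1/(1/1800 + 1/33450) = 1708 Ω
R_th = 1.708 kΩ

Final answer: V_th = 0.4969 V, R_th = 1.708 kΩ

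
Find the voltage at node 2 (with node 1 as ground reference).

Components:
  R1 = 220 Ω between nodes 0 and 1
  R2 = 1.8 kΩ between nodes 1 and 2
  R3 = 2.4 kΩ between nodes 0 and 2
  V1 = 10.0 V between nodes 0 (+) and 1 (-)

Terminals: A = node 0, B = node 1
Nodal analysis, taking node 1 as the 0 V reference.
Source V1 fixes V_0 = 10 V.
KCL at each unknown node (sum of currents leaving = 0; resistances in Ω):
  Node 2: (V_2 - 0)/1800 + (V_2 - 10)/2400 = 0
Collecting terms: 0.0009722 × V_2 = 0.004167  =>  V_2 = 4.286 V
The requested potential is V_2 = 4.286 V.

Final answer: V_2 = 4.286 V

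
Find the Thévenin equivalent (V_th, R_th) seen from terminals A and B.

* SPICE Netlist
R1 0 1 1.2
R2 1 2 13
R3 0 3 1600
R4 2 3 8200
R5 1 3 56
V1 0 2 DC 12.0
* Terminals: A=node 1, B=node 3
Step 1 — V_th is the open-circuit voltage V_A - V_B (nothing connected across the terminals).
Nodal analysis, taking node 2 as the 0 V reference.
Source V1 fixes V_0 = 12 V.
KCL at each unknown node (sum of currents leaving = 0; resistances in Ω):
  Node 1: (V_1 - 12)/1.2 + (V_1 - 0)/13 + (V_1 - V_3)/56 = 0
  Node 3: (V_3 - 12)/1600 + (V_3 - 0)/8200 + (V_3 - V_1)/56 = 0
Collecting terms (coefficients in siemens):
  0.9281·V_1 - 0.01786·V_3 = 10
  0.0186·V_3 - 0.01786·V_1 = 0.0075
Determinant D = (0.9281)(0.0186) - (-0.01786)(-0.01786) = 0.01695
V_1 = [(10)(0.0186) - (-0.01786)(0.0075)]/D = 10.99 V
V_3 = [(0.9281)(0.0075) - (10)(-0.01786)]/D = 10.95 V
V_th = V_1 - V_3 = 10.99 - 10.95 = 0.03792 V
Step 2 — R_th: zero the source — replace V1 by a short circuit (node 2 merges into node 0) — and find the resistance seen between A (node 1) and B (node 3).
Reduce the network between node 1 (A) and node 3 (B) by series/parallel combination:
  Rp1 = R1 ‖ R2 (parallel, both between nodes 0 and 1) = 1/(1/1.2 + 1/13) = 1.099 Ω
  Rp2 = R3 ‖ R4 (parallel, both between nodes 0 and 3) = 1/(1/1600 + 1/8200) = 1339 Ω
  Rs1 = Rp1 + Rp2 (series, joined only at node 0) = 1.099 + 1339 = 1340 Ω
  Rp3 = R5 ‖ Rs1 (parallel, both between nodes 1 and 3) = 1/(1/56 + 1/1340) = 53.75 Ω
R_th = 53.75 Ω

Final answer: V_th = 0.03792 V, R_th = 53.75 Ω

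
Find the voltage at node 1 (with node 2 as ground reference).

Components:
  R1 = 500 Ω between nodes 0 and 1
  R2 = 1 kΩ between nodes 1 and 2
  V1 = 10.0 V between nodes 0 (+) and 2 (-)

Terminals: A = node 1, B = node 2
Nodal analysis, taking node 2 as the 0 V reference.
Source V1 fixes V_0 = 10 V.
KCL at each unknown node (sum of currents leaving = 0; resistances in Ω):
  Node 1: (V_1 - 10)/500 + (V_1 - 0)/1000 = 0
Collecting terms: 0.003 × V_1 = 0.02  =>  V_1 = 6.667 V
The requested potential is V_1 = 6.667 V.

Final answer: V_1 = 6.667 V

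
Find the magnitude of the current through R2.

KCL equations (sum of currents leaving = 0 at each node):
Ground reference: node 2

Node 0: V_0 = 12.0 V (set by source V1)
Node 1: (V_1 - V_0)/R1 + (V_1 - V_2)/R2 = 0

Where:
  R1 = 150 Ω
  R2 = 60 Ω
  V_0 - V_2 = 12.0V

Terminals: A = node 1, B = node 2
Nodal analysis, taking node 2 as the 0 V reference.
Source V1 fixes V_0 = 12 V.
KCL at each unknown node (sum of currents leaving = 0; resistances in Ω):
  Node 1: (V_1 - 12)/150 + (V_1 - 0)/60 = 0
Collecting terms: 0.02333 × V_1 = 0.08  =>  V_1 = 3.429 V
I_R2 = (V_1 - V_2)/R2 = (3.429 - 0)/60 = 0.05714 A
|I_R2| = 0.05714 A

Final answer: |I_R2| = 0.05714 A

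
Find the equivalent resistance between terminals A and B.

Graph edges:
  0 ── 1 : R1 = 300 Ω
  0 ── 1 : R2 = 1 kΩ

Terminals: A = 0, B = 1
Reduce the network between node 0 (A) and node 1 (B) by series/parallel combination:
  Rp1 = R1 ‖ R2 (parallel, both between nodes 0 and 1) = 1/(1/300 + 1/1000) = 230.8 Ω
R_eq = 230.8 Ω

Final answer: 230.8 Ω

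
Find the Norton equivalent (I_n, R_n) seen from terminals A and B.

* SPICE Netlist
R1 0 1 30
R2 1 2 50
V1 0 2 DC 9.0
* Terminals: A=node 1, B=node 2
Find the Thévenin equivalent first; then I_n = V_th/R_th and R_n = R_th.
Step 1 — V_th is the open-circuit voltage V_A - V_B (nothing connected across the terminals).
Nodal analysis, taking node 2 as the 0 V reference.
Source V1 fixes V_0 = 9 V.
KCL at each unknown node (sum of currents leaving = 0; resistances in Ω):
  Node 1: (V_1 - 9)/30 + (V_1 - 0)/50 = 0
Collecting terms: 0.05333 × V_1 = 0.3  =>  V_1 = 5.625 V
V_th = V_1 - V_2 = 5.625 - 0 = 5.625 V
Step 2 — R_th: zero the source — replace V1 by a short circuit (node 2 merges into node 0) — and find the resistance seen between A (node 1) and B (node 0).
Reduce the network between node 1 (A) and node 0 (B) by series/parallel combination:
  Rp1 = R1 ‖ R2 (parallel, both between nodes 0 and 1) = 1/(1/30 + 1/50) = 18.75 Ω
R_th = 18.75 Ω
I_n = V_th/R_th = 5.625/18.75 = 0.3 A, and R_n = R_th = 18.75 Ω

Final answer: I_n = 0.3 A, R_n = 18.75 Ω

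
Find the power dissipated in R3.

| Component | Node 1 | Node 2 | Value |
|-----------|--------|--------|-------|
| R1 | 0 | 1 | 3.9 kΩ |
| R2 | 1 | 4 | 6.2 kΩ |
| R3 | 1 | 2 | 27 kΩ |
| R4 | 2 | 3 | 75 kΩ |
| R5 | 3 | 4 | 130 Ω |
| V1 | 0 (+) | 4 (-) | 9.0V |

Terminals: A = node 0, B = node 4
Nodal analysis, taking node 4 as the 0 V reference.
Source V1 fixes V_0 = 9 V.
KCL at each unknown node (sum of currents leaving = 0; resistances in Ω):
  Node 1: (V_1 - 9)/3900 + (V_1 - 0)/6200 + (V_1 - V_2)/27000 = 0
  Node 2: (V_2 - V_1)/27000 + (V_2 - V_3)/75000 = 0
  Node 3: (V_3 - V_2)/75000 + (V_3 - 0)/130 = 0
Collecting terms (coefficients in siemens):
  0.0004547·V_1 - 0.00003704·V_2 = 0.002308
  0.00005037·V_2 - 0.00003704·V_1 - 0.00001333·V_3 = 0
  0.007706·V_3 - 0.00001333·V_2 = 0
Solving these 3 simultaneous equations (Gaussian elimination) gives:
  V_1 = 5.398 V, V_2 = 3.971 V, V_3 = 0.006871 V
I_R3 = (V_1 - V_2)/R3 = (5.398 - 3.971)/27000 = 0.00005286 A
P_R3 = I_R3² × R3 = (0.00005286)² × 27000 = 0.00007543 W

Final answer: 7.543e-05 W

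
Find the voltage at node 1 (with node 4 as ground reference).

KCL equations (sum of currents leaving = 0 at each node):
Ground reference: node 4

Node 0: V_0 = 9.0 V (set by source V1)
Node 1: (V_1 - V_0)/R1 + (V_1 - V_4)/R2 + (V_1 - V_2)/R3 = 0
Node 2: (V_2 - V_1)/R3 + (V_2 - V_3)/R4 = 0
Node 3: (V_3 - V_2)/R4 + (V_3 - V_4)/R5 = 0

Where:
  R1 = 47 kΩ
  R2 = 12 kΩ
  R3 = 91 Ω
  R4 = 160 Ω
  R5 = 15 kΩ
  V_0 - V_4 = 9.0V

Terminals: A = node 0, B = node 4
Nodal analysis, taking node 4 as the 0 V reference.
Source V1 fixes V_0 = 9 V.
KCL at each unknown node (sum of currents leaving = 0; resistances in Ω):
  Node 1: (V_1 - 9)/47000 + (V_1 - 0)/12000 + (V_1 - V_2)/91 = 0
  Node 2: (V_2 - V_1)/91 + (V_2 - V_3)/160 = 0
  Node 3: (V_3 - V_2)/160 + (V_3 - 0)/15000 = 0
Collecting terms (coefficients in siemens):
  0.01109·V_1 - 0.01099·V_2 = 0.0001915
  0.01724·V_2 - 0.01099·V_1 - 0.00625·V_3 = 0
  0.006317·V_3 - 0.00625·V_2 = 0
Solving these 3 simultaneous equations (Gaussian elimination) gives:
  V_1 = 1.125 V, V_2 = 1.119 V, V_3 = 1.107 V
The requested potential is V_1 = 1.125 V.

Final answer: V_1 = 1.125 V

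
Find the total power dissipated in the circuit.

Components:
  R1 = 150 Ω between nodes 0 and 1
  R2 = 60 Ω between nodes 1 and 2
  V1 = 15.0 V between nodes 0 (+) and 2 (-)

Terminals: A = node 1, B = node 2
Nodal analysis, taking node 2 as the 0 V reference.
Source V1 fixes V_0 = 15 V.
KCL at each unknown node (sum of currents leaving = 0; resistances in Ω):
  Node 1: (V_1 - 15)/150 + (V_1 - 0)/60 = 0
Collecting terms: 0.02333 × V_1 = 0.1  =>  V_1 = 4.286 V
Power in each resistor, P = (ΔV)²/R:
  P_R1 = (15 - 4.286)²/150 = 0.7653 W
  P_R2 = (4.286 - 0)²/60 = 0.3061 W
P_total = P_R1 + P_R2 = 1.071 W

Final answer: 1.071 W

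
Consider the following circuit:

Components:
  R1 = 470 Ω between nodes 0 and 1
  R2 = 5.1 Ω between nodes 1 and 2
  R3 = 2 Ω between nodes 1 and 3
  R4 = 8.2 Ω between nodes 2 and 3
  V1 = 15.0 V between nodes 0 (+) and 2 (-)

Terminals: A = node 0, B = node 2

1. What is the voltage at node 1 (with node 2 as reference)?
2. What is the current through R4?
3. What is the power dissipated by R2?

Nodal analysis, taking node 2 as the 0 V reference.
Source V1 fixes V_0 = 15 V.
KCL at each unknown node (sum of currents leaving = 0; resistances in Ω):
  Node 1: (V_1 - 15)/470 + (V_1 - 0)/5.1 + (V_1 - V_3)/2 = 0
  Node 3: (V_3 - V_1)/2 + (V_3 - 0)/8.2 = 0
Collecting terms (coefficients in siemens):
  0.6982·V_1 - 0.5·V_3 = 0.03191
  0.622·V_3 - 0.5·V_1 = 0
Determinant D = (0.6982)(0.622) - (-0.5)(-0.5) = 0.1843
V_1 = [(0.03191)(0.622) - (-0.5)(0)]/D = 0.1077 V
V_3 = [(0.6982)(0) - (0.03191)(-0.5)]/D = 0.08661 V
Part 1:
  Read off the nodal solution: V_1 = 0.1077 V
Part 2:
  I_R4 = (V_2 - V_3)/R4 = (0 - 0.08661)/8.2 = -0.01056 A
  Magnitude: I_R4 = 0.01056 A
Part 3:
  I_R2 = (V_1 - V_2)/R2 = (0.1077 - 0)/5.1 = 0.02112 A
  P_R2 = I_R2² × R2 = (0.02112)² × 5.1 = 0.002276 W

Final answers:
1. V_1 = 0.1077 V
2. I_R4 = 0.01056 A
3. P_R2 = 0.002276 W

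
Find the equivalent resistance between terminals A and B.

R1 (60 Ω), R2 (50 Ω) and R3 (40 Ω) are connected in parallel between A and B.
Reduce the network between node 0 (A) and node 1 (B) by series/parallel combination:
  Rp1 = R1 ‖ R2 ‖ R3 (parallel, all between nodes 0 and 1) = 1/(1/60 + 1/50 + 1/40) = 16.22 Ω
R_eq = 16.22 Ω

Final answer: 16.22 Ω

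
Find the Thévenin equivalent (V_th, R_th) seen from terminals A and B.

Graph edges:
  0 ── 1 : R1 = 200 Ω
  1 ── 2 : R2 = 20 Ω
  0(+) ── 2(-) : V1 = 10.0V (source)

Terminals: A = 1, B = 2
Step 1 — V_th is the open-circuit voltage V_A - V_B (nothing connected across the terminals).
Nodal analysis, taking node 2 as the 0 V reference.
Source V1 fixes V_0 = 10 V.
KCL at each unknown node (sum of currents leaving = 0; resistances in Ω):
  Node 1: (V_1 - 10)/200 + (V_1 - 0)/20 = 0
Collecting terms: 0.055 × V_1 = 0.05  =>  V_1 = 0.9091 V
V_th = V_1 - V_2 = 0.9091 - 0 = 0.9091 V
Step 2 — R_th: zero the source — replace V1 by a short circuit (node 2 merges into node 0) — and find the resistance seen between A (node 1) and B (node 0).
Reduce the network between node 1 (A) and node 0 (B) by series/parallel combination:
  Rp1 = R1 ‖ R2 (parallel, both between nodes 0 and 1) = 1/(1/200 + 1/20) = 18.18 Ω
R_th = 18.18 Ω

Final answer: V_th = 0.9091 V, R_th = 18.18 Ω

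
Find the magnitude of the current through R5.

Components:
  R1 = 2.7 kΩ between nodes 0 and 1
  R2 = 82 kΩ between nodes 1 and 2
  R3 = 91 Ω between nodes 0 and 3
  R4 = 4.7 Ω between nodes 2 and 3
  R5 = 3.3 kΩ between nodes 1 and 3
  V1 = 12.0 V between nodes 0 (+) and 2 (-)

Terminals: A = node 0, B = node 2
Nodal analysis, taking node 2 as the 0 V reference.
Source V1 fixes V_0 = 12 V.
KCL at each unknown node (sum of currents leaving = 0; resistances in Ω):
  Node 1: (V_1 - 12)/2700 + (V_1 - 0)/82000 + (V_1 - V_3)/3300 = 0
  Node 3: (V_3 - 12)/91 + (V_3 - 0)/4.7 + (V_3 - V_1)/3300 = 0
Collecting terms (coefficients in siemens):
  0.0006856·V_1 - 0.000303·V_3 = 0.004444
  0.2241·V_3 - 0.000303·V_1 = 0.1319
Determinant D = (0.0006856)(0.2241) - (-0.000303)(-0.000303) = 0.0001535
V_1 = [(0.004444)(0.2241) - (-0.000303)(0.1319)]/D = 6.747 V
V_3 = [(0.0006856)(0.1319) - (0.004444)(-0.000303)]/D = 0.5977 V
I_R5 = (V_1 - V_3)/R5 = (6.747 - 0.5977)/3300 = 0.001863 A
|I_R5| = 0.001863 A

Final answer: |I_R5| = 0.001863 A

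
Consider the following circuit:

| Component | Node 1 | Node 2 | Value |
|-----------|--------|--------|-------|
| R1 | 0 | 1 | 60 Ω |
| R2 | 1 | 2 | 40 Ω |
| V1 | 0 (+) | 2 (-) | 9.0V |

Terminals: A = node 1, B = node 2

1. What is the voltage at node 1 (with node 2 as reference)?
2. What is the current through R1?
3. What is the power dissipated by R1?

Nodal analysis, taking node 2 as the 0 V reference.
Source V1 fixes V_0 = 9 V.
KCL at each unknown node (sum of currents leaving = 0; resistances in Ω):
  Node 1: (V_1 - 9)/60 + (V_1 - 0)/40 = 0
Collecting terms: 0.04167 × V_1 = 0.15  =>  V_1 = 3.6 V
Part 1:
  Read off the nodal solution: V_1 = 3.6 V
Part 2:
  I_R1 = (V_0 - V_1)/R1 = (9 - 3.6)/60 = 0.09 A
  Magnitude: I_R1 = 0.09 A
Part 3:
  I_R1 = (V_0 - V_1)/R1 = (9 - 3.6)/60 = 0.09 A
  P_R1 = I_R1² × R1 = (0.09)² × 60 = 0.486 W

Final answers:
1. V_1 = 3.6 V
2. I_R1 = 0.09 A
3. P_R1 = 0.486 W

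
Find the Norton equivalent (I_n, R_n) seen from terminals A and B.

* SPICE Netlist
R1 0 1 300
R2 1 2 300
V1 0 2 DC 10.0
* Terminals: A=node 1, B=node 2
Find the Thévenin equivalent first; then I_n = V_th/R_th and R_n = R_th.
Step 1 — V_th is the open-circuit voltage V_A - V_B (nothing connected across the terminals).
Nodal analysis, taking node 2 as the 0 V reference.
Source V1 fixes V_0 = 10 V.
KCL at each unknown node (sum of currents leaving = 0; resistances in Ω):
  Node 1: (V_1 - 10)/300 + (V_1 - 0)/300 = 0
Collecting terms: 0.006667 × V_1 = 0.03333  =>  V_1 = 5 V
V_th = V_1 - V_2 = 5 - 0 = 5 V
Step 2 — R_th: zero the source — replace V1 by a short circuit (node 2 merges into node 0) — and find the resistance seen between A (node 1) and B (node 0).
Reduce the network between node 1 (A) and node 0 (B) by series/parallel combination:
  Rp1 = R1 ‖ R2 (parallel, both between nodes 0 and 1) = 1/(1/300 + 1/300) = 150 Ω
R_th = 150 Ω
I_n = V_th/R_th = 5/150 = 0.03333 A, and R_n = R_th = 150 Ω

Final answer: I_n = 0.03333 A, R_n = 150 Ω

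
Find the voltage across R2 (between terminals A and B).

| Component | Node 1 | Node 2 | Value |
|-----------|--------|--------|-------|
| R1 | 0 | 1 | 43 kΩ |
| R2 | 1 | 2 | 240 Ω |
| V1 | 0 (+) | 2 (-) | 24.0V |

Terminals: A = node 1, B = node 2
R1 and R2 are in series across V1 (node 0 → node 1 → node 2), and the output A–B is taken across R2, so this is a voltage divider.
Series current: I = V1/(R1 + R2) = 24/(43000 + 240) = 24/43240 = 0.000555 A
V_R2 = I × R2 = V1 × R2/(R1 + R2) = 24 × 240/43240 = 0.1332 V

Final answer: 0.1332 V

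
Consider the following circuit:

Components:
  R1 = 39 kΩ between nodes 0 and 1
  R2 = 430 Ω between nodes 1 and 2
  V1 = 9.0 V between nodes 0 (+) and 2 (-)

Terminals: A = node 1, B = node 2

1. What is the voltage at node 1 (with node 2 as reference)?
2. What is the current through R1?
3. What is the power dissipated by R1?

Nodal analysis, taking node 2 as the 0 V reference.
Source V1 fixes V_0 = 9 V.
KCL at each unknown node (sum of currents leaving = 0; resistances in Ω):
  Node 1: (V_1 - 9)/39000 + (V_1 - 0)/430 = 0
Collecting terms: 0.002351 × V_1 = 0.0002308  =>  V_1 = 0.09815 V
Part 1:
  Read off the nodal solution: V_1 = 0.09815 V
Part 2:
  I_R1 = (V_0 - V_1)/R1 = (9 - 0.09815)/39000 = 0.0002283 A
  Magnitude: I_R1 = 0.0002283 A
Part 3:
  I_R1 = (V_0 - V_1)/R1 = (9 - 0.09815)/39000 = 0.0002283 A
  P_R1 = I_R1² × R1 = (0.0002283)² × 39000 = 0.002032 W

Final answers:
1. V_1 = 0.09815 V
2. I_R1 = 0.0002283 A
3. P_R1 = 0.002032 W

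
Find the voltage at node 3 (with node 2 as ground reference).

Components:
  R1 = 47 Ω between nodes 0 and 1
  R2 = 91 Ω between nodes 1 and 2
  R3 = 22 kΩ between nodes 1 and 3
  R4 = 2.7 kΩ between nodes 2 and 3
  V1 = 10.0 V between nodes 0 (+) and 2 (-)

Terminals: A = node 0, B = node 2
Nodal analysis, taking node 2 as the 0 V reference.
Source V1 fixes V_0 = 10 V.
KCL at each unknown node (sum of currents leaving = 0; resistances in Ω):
  Node 1: (V_1 - 10)/47 + (V_1 - 0)/91 + (V_1 - V_3)/22000 = 0
  Node 3: (V_3 - V_1)/22000 + (V_3 - 0)/2700 = 0
Collecting terms (coefficients in siemens):
  0.03231·V_1 - 0.00004545·V_3 = 0.2128
  0.0004158·V_3 - 0.00004545·V_1 = 0
Determinant D = (0.03231)(0.0004158) - (-0.00004545)(-0.00004545) = 0.00001343
V_1 = [(0.2128)(0.0004158) - (-0.00004545)(0)]/D = 6.586 V
V_3 = [(0.03231)(0) - (0.2128)(-0.00004545)]/D = 0.7199 V
The requested potential is V_3 = 0.7199 V.

Final answer: V_3 = 0.7199 V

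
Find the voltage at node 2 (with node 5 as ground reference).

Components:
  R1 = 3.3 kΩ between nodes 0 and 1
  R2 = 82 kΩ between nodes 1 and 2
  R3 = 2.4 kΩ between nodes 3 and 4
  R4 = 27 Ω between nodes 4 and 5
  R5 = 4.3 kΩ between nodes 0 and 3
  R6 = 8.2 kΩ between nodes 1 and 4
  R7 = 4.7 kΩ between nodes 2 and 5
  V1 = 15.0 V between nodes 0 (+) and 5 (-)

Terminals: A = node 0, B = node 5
Nodal analysis, taking node 5 as the 0 V reference.
Source V1 fixes V_0 = 15 V.
KCL at each unknown node (sum of currents leaving = 0; resistances in Ω):
  Node 1: (V_1 - 15)/3300 + (V_1 - V_2)/82000 + (V_1 - V_4)/8200 = 0
  Node 2: (V_2 - V_1)/82000 + (V_2 - 0)/4700 = 0
  Node 3: (V_3 - V_4)/2400 + (V_3 - 15)/4300 = 0
  Node 4: (V_4 - V_3)/2400 + (V_4 - 0)/27 + (V_4 - V_1)/8200 = 0
Collecting terms (coefficients in siemens):
  0.0004372·V_1 - 0.0000122·V_2 - 0.000122·V_4 = 0.004545
  0.000225·V_2 - 0.0000122·V_1 = 0
  0.0006492·V_3 - 0.0004167·V_4 = 0.003488
  0.03758·V_4 - 0.000122·V_1 - 0.0004167·V_3 = 0
Solving these 4 simultaneous equations (Gaussian elimination) gives:
  V_1 = 10.44 V, V_2 = 0.5659 V, V_3 = 5.434 V, V_4 = 0.09413 V
The requested potential is V_2 = 0.5659 V.

Final answer: V_2 = 0.5659 V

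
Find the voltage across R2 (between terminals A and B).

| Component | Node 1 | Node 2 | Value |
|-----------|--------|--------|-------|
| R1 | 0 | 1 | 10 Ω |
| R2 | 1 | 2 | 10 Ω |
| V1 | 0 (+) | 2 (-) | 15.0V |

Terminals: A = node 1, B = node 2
R1 and R2 are in series across V1 (node 0 → node 1 → node 2), and the output A–B is taken across R2, so this is a voltage divider.
Series current: I = V1/(R1 + R2) = 15/(10 + 10) = 15/20 = 0.75 A
V_R2 = I × R2 = V1 × R2/(R1 + R2) = 15 × 10/20 = 7.5 V

Final answer: 7.5 V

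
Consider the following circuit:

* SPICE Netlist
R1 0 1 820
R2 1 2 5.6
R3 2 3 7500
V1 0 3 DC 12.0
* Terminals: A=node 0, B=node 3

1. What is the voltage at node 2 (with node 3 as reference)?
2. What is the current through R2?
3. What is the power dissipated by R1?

Nodal analysis, taking node 3 as the 0 V reference.
Source V1 fixes V_0 = 12 V.
KCL at each unknown node (sum of currents leaving = 0; resistances in Ω):
  Node 1: (V_1 - 12)/820 + (V_1 - V_2)/5.6 = 0
  Node 2: (V_2 - V_1)/5.6 + (V_2 - 0)/7500 = 0
Collecting terms (coefficients in siemens):
  0.1798·V_1 - 0.1786·V_2 = 0.01463
  0.1787·V_2 - 0.1786·V_1 = 0
Determinant D = (0.1798)(0.1787) - (-0.1786)(-0.1786) = 0.0002417
V_1 = [(0.01463)(0.1787) - (-0.1786)(0)]/D = 10.82 V
V_2 = [(0.1798)(0) - (0.01463)(-0.1786)]/D = 10.81 V
Part 1:
  Read off the nodal solution: V_2 = 10.81 V
Part 2:
  I_R2 = (V_1 - V_2)/R2 = (10.82 - 10.81)/5.6 = 0.001441 A
  Magnitude: I_R2 = 0.001441 A
Part 3:
  I_R1 = (V_0 - V_1)/R1 = (12 - 10.82)/820 = 0.001441 A
  P_R1 = I_R1² × R1 = (0.001441)² × 820 = 0.001704 W

Final answers:
1. V_2 = 10.81 V
2. I_R2 = 0.001441 A
3. P_R1 = 0.001704 W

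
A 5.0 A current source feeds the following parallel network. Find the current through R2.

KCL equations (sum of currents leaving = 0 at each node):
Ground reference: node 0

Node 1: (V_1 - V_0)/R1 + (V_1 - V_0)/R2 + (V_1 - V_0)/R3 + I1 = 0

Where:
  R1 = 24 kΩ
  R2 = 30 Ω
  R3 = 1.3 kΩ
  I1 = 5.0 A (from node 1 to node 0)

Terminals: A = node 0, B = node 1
All resistors sit directly between nodes 0 and 1, so they are in parallel and share one voltage V; the full source current 5 A splits among them.
1/R_par = 1/24000 + 1/30 + 1/1300 = 0.03414 S  =>  R_par = 29.29 Ω
V = I × R_par = 5 × 29.29 = 146.4 V
I_R2 = V/R2 = 146.4/30 = 4.881 A

Final answer: 4.881 A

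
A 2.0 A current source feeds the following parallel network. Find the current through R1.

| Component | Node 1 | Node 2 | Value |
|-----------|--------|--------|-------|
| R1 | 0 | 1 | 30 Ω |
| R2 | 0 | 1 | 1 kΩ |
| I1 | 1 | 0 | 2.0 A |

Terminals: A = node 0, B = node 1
All resistors sit directly between nodes 0 and 1, so they are in parallel and share one voltage V; the full source current 2 A splits among them.
1/R_par = 1/30 + 1/1000 = 0.03433 S  =>  R_par = 29.13 Ω
V = I × R_par = 2 × 29.13 = 58.25 V
I_R1 = V/R1 = 58.25/30 = 1.942 A

Final answer: 1.942 A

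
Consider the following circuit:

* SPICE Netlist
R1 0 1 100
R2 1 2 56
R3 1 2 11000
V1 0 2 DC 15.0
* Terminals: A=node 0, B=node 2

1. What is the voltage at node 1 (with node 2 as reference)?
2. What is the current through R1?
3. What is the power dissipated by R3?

Nodal analysis, taking node 2 as the 0 V reference.
Source V1 fixes V_0 = 15 V.
KCL at each unknown node (sum of currents leaving = 0; resistances in Ω):
  Node 1: (V_1 - 15)/100 + (V_1 - 0)/56 + (V_1 - 0)/11000 = 0
Collecting terms: 0.02795 × V_1 = 0.15  =>  V_1 = 5.367 V
Part 1:
  Read off the nodal solution: V_1 = 5.367 V
Part 2:
  I_R1 = (V_0 - V_1)/R1 = (15 - 5.367)/100 = 0.09633 A
  Magnitude: I_R1 = 0.09633 A
Part 3:
  I_R3 = (V_1 - V_2)/R3 = (5.367 - 0)/11000 = 0.0004879 A
  P_R3 = I_R3² × R3 = (0.0004879)² × 11000 = 0.002619 W

Final answers:
1. V_1 = 5.367 V
2. I_R1 = 0.09633 A
3. P_R3 = 0.002619 W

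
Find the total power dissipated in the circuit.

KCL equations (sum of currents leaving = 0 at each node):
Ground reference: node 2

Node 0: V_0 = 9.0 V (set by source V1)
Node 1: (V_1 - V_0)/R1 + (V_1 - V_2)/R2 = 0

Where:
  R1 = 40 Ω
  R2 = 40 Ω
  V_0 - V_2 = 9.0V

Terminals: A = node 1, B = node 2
Nodal analysis, taking node 2 as the 0 V reference.
Source V1 fixes V_0 = 9 V.
KCL at each unknown node (sum of currents leaving = 0; resistances in Ω):
  Node 1: (V_1 - 9)/40 + (V_1 - 0)/40 = 0
Collecting terms: 0.05 × V_1 = 0.225  =>  V_1 = 4.5 V
Power in each resistor, P = (ΔV)²/R:
  P_R1 = (9 - 4.5)²/40 = 0.5062 W
  P_R2 = (4.5 - 0)²/40 = 0.5062 W
P_total = P_R1 + P_R2 = 1.012 W

Final answer: 1.012 W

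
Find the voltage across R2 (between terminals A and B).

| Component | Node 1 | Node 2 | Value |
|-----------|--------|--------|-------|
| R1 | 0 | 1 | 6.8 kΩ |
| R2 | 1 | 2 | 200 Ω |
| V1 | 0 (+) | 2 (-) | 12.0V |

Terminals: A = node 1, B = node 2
R1 and R2 are in series across V1 (node 0 → node 1 → node 2), and the output A–B is taken across R2, so this is a voltage divider.
Series current: I = V1/(R1 + R2) = 12/(6800 + 200) = 12/7000 = 0.001714 A
V_R2 = I × R2 = V1 × R2/(R1 + R2) = 12 × 200/7000 = 0.3429 V

Final answer: 0.3429 V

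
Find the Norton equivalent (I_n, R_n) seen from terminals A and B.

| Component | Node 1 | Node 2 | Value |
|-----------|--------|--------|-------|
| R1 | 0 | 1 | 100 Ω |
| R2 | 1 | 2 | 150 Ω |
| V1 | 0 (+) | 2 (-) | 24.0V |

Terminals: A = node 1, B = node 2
Find the Thévenin equivalent first; then I_n = V_th/R_th and R_n = R_th.
Step 1 — V_th is the open-circuit voltage V_A - V_B (nothing connected across the terminals).
Nodal analysis, taking node 2 as the 0 V reference.
Source V1 fixes V_0 = 24 V.
KCL at each unknown node (sum of currents leaving = 0; resistances in Ω):
  Node 1: (V_1 - 24)/100 + (V_1 - 0)/150 = 0
Collecting terms: 0.01667 × V_1 = 0.24  =>  V_1 = 14.4 V
V_th = V_1 - V_2 = 14.4 - 0 = 14.4 V
Step 2 — R_th: zero the source — replace V1 by a short circuit (node 2 merges into node 0) — and find the resistance seen between A (node 1) and B (node 0).
Reduce the network between node 1 (A) and node 0 (B) by series/parallel combination:
  Rp1 = R1 ‖ R2 (parallel, both between nodes 0 and 1) = 1/(1/100 + 1/150) = 60 Ω
R_th = 60 Ω
I_n = V_th/R_th = 14.4/60 = 0.24 A, and R_n = R_th = 60 Ω

Final answer: I_n = 0.24 A, R_n = 60 Ω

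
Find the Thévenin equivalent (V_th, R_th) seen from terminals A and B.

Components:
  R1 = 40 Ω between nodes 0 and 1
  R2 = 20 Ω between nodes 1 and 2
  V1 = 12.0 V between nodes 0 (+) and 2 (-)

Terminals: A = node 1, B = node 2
Step 1 — V_th is the open-circuit voltage V_A - V_B (nothing connected across the terminals).
Nodal analysis, taking node 2 as the 0 V reference.
Source V1 fixes V_0 = 12 V.
KCL at each unknown node (sum of currents leaving = 0; resistances in Ω):
  Node 1: (V_1 - 12)/40 + (V_1 - 0)/20 = 0
Collecting terms: 0.075 × V_1 = 0.3  =>  V_1 = 4 V
V_th = V_1 - V_2 = 4 - 0 = 4 V
Step 2 — R_th: zero the source — replace V1 by a short circuit (node 2 merges into node 0) — and find the resistance seen between A (node 1) and B (node 0).
Reduce the network between node 1 (A) and node 0 (B) by series/parallel combination:
  Rp1 = R1 ‖ R2 (parallel, both between nodes 0 and 1) = 1/(1/40 + 1/20) = 13.33 Ω
R_th = 13.33 Ω

Final answer: V_th = 4 V, R_th = 13.33 Ω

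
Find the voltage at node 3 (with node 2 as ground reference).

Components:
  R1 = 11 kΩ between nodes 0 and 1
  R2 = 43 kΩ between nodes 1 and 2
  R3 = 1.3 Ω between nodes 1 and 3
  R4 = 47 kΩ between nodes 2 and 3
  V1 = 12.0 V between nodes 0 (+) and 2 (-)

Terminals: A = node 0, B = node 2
Nodal analysis, taking node 2 as the 0 V reference.
Source V1 fixes V_0 = 12 V.
KCL at each unknown node (sum of currents leaving = 0; resistances in Ω):
  Node 1: (V_1 - 12)/11000 + (V_1 - 0)/43000 + (V_1 - V_3)/1.3 = 0
  Node 3: (V_3 - V_1)/1.3 + (V_3 - 0)/47000 = 0
Collecting terms (coefficients in siemens):
  0.7693·V_1 - 0.7692·V_3 = 0.001091
  0.7693·V_3 - 0.7692·V_1 = 0
Determinant D = (0.7693)(0.7693) - (-0.7692)(-0.7692) = 0.0001042
V_1 = [(0.001091)(0.7693) - (-0.7692)(0)]/D = 8.055 V
V_3 = [(0.7693)(0) - (0.001091)(-0.7692)]/D = 8.054 V
The requested potential is V_3 = 8.054 V.

Final answer: V_3 = 8.054 V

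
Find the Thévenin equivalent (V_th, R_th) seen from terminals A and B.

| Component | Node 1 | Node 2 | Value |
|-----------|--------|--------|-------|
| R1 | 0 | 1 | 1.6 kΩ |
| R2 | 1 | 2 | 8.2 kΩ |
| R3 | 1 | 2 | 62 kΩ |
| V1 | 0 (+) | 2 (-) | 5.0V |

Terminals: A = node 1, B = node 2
Step 1 — V_th is the open-circuit voltage V_A - V_B (nothing connected across the terminals).
Nodal analysis, taking node 2 as the 0 V reference.
Source V1 fixes V_0 = 5 V.
KCL at each unknown node (sum of currents leaving = 0; resistances in Ω):
  Node 1: (V_1 - 5)/1600 + (V_1 - 0)/8200 + (V_1 - 0)/62000 = 0
Collecting terms: 0.0007631 × V_1 = 0.003125  =>  V_1 = 4.095 V
V_th = V_1 - V_2 = 4.095 - 0 = 4.095 V
Step 2 — R_th: zero the source — replace V1 by a short circuit (node 2 merges into node 0) — and find the resistance seen between A (node 1) and B (node 0).
Reduce the network between node 1 (A) and node 0 (B) by series/parallel combination:
  Rp1 = R1 ‖ R2 ‖ R3 (parallel, all between nodes 0 and 1) = 1/(1/1600 + 1/8200 + 1/62000) = 1310 Ω
R_th = 1.31 kΩ

Final answer: V_th = 4.095 V, R_th = 1.31 kΩ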